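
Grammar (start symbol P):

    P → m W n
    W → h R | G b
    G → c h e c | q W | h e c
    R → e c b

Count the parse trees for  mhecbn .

Parse trees for mhecbn:
  [P m [W h [R e c b]] n]
  [P m [W [G h e c] b] n]

2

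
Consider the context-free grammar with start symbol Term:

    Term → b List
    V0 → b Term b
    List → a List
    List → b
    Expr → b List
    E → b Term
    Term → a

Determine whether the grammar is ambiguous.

(V0, E, Expr are unreachable from Term, so their rules don't affect L(Term).) Each reachable nonterminal has at most one production per leading terminal, and all productions are right-linear; the derivation is determined token-by-token.

Unambiguous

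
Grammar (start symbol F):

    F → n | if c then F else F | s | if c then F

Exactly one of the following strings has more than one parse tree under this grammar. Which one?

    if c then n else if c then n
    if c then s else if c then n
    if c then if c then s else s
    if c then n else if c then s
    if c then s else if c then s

if c then if c then s else s

if c then n else if c then n: 1 tree
if c then s else if c then n: 1 tree
if c then if c then s else s: 2 trees
if c then n else if c then s: 1 tree
if c then s else if c then s: 1 tree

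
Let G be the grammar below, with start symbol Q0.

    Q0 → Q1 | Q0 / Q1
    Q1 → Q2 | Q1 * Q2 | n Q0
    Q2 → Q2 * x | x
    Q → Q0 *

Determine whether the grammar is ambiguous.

Witness: x * x

Derivation 1: Q0 ⇒ Q1 ⇒ Q2 ⇒ Q2 * x ⇒ x * x
Derivation 2: Q0 ⇒ Q1 ⇒ Q1 * Q2 ⇒ Q2 * Q2 ⇒ x * Q2 ⇒ x * x

Two distinct leftmost derivations for the same string.

Ambiguous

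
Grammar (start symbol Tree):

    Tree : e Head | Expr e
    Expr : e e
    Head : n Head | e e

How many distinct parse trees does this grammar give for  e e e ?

2

Parse trees for e e e:
  [Tree e [Head e e]]
  [Tree [Expr e e] e]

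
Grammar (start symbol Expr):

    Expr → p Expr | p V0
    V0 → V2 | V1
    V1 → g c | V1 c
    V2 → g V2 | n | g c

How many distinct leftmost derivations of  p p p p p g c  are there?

Parse trees for p p p p p g c:
  [Expr p [Expr p [Expr p [Expr p [Expr p [V0 [V2 g c]]]]]]]
  [Expr p [Expr p [Expr p [Expr p [Expr p [V0 [V1 g c]]]]]]]

2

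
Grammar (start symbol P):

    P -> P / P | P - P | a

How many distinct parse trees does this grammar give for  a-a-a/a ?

5

Parse trees for a-a-a/a:
  [P [P [P a] - [P [P a] - [P a]]] / [P a]]
  [P [P [P [P a] - [P a]] - [P a]] / [P a]]
  [P [P a] - [P [P [P a] - [P a]] / [P a]]]
  [P [P a] - [P [P a] - [P [P a] / [P a]]]]
  [P [P [P a] - [P a]] - [P [P a] / [P a]]]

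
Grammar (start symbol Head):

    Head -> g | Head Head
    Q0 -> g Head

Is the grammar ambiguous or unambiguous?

Ambiguous

Witness: g g g

Derivation 1: Head ⇒ Head Head ⇒ g Head ⇒ g Head Head ⇒ g g Head ⇒ g g g
Derivation 2: Head ⇒ Head Head ⇒ Head Head Head ⇒ g Head Head ⇒ g g Head ⇒ g g g

Two distinct leftmost derivations for the same string.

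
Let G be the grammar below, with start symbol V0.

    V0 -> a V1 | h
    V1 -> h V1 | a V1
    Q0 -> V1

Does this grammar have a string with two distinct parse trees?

Unambiguous

Only V0, V1 are reachable from V0; ignoring the rest: The reachable rules are right-linear with at most one rule per (nonterminal, next-terminal) pair. Each input token forces the next rule, so parsing is deterministic.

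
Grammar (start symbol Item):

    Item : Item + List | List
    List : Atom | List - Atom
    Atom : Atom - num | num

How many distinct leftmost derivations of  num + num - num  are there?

Parse trees for num + num - num:
  [Item [Item [List [Atom num]]] + [List [Atom [Atom num] - num]]]
  [Item [Item [List [Atom num]]] + [List [List [Atom num]] - [Atom num]]]

2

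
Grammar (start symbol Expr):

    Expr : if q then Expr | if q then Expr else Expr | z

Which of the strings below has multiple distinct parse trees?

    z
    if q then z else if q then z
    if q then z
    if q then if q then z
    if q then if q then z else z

if q then if q then z else z

z: 1 tree
if q then z else if q then z: 1 tree
if q then z: 1 tree
if q then if q then z: 1 tree
if q then if q then z else z: 2 trees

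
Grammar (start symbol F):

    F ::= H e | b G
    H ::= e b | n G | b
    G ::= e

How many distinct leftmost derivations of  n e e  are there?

Parse trees for n e e:
  [F [H n [G e]] e]

1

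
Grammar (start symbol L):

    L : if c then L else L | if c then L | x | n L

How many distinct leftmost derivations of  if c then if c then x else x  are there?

2

Parse trees for if c then if c then x else x:
  [L if c then [L if c then [L x]] else [L x]]
  [L if c then [L if c then [L x] else [L x]]]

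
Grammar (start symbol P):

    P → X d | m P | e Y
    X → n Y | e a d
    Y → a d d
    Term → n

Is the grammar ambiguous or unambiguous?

Witness: e a d d

Derivation 1: P ⇒ X d ⇒ e a d d
Derivation 2: P ⇒ e Y ⇒ e a d d

Two distinct leftmost derivations for the same string.

Ambiguous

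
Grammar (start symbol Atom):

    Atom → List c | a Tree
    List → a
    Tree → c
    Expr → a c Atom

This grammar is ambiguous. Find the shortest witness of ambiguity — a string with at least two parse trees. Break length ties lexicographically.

length 2: a c has 2 parse trees

Two derivations of a c:
  Atom ⇒ List c ⇒ a c
  Atom ⇒ a Tree ⇒ a c

a c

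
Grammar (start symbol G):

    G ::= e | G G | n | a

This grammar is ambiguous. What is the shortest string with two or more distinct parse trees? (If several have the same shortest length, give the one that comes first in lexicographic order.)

a a a

length 1: no string has ≥2 trees
length 2: no string has ≥2 trees
length 3: a a a has 2 parse trees

Two derivations of a a a:
  G ⇒ G G ⇒ G G G ⇒ a G G ⇒ a a G ⇒ a a a
  G ⇒ G G ⇒ a G ⇒ a G G ⇒ a a G ⇒ a a a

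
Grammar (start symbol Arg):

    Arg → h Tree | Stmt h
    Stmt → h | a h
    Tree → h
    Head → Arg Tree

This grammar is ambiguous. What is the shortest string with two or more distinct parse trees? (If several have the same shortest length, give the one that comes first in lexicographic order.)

h h

length 2: h h has 2 parse trees

Two derivations of h h:
  Arg ⇒ h Tree ⇒ h h
  Arg ⇒ Stmt h ⇒ h h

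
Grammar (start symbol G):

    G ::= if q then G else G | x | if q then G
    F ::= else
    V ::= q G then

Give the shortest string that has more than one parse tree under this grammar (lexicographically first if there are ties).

length 1: no string has ≥2 trees
length 4: no string has ≥2 trees
length 6: no string has ≥2 trees
length 7: no string has ≥2 trees
length 9: if q then if q then x else x has 2 parse trees

Two derivations of if q then if q then x else x:
  G ⇒ if q then G else G ⇒ if q then if q then G else G ⇒ if q then if q then x else G ⇒ if q then if q then x else x
  G ⇒ if q then G ⇒ if q then if q then G else G ⇒ if q then if q then x else G ⇒ if q then if q then x else x

if q then if q then x else x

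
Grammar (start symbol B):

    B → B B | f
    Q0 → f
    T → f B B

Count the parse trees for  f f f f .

Parse trees for f f f f:
  [B [B f] [B [B f] [B [B f] [B f]]]]
  [B [B f] [B [B [B f] [B f]] [B f]]]
  [B [B [B f] [B f]] [B [B f] [B f]]]
  [B [B [B f] [B [B f] [B f]]] [B f]]
  [B [B [B [B f] [B f]] [B f]] [B f]]

5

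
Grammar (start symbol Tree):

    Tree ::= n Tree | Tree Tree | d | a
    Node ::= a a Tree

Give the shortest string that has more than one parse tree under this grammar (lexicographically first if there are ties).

a a a

length 1: no string has ≥2 trees
length 2: no string has ≥2 trees
length 3: a a a has 2 parse trees

Two derivations of a a a:
  Tree ⇒ Tree Tree ⇒ Tree Tree Tree ⇒ a Tree Tree ⇒ a a Tree ⇒ a a a
  Tree ⇒ Tree Tree ⇒ a Tree ⇒ a Tree Tree ⇒ a a Tree ⇒ a a a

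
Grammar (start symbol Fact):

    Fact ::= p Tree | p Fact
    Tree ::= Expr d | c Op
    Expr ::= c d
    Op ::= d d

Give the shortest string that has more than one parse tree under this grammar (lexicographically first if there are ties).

p c d d

length 4: p c d d has 2 parse trees

Two derivations of p c d d:
  Fact ⇒ p Tree ⇒ p Expr d ⇒ p c d d
  Fact ⇒ p Tree ⇒ p c Op ⇒ p c d d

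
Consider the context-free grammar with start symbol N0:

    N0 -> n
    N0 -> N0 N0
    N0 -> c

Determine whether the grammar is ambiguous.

Witness: c c c

Derivation 1: N0 ⇒ N0 N0 ⇒ N0 N0 N0 ⇒ c N0 N0 ⇒ c c N0 ⇒ c c c
Derivation 2: N0 ⇒ N0 N0 ⇒ c N0 ⇒ c N0 N0 ⇒ c c N0 ⇒ c c c

Two distinct leftmost derivations for the same string.

Ambiguous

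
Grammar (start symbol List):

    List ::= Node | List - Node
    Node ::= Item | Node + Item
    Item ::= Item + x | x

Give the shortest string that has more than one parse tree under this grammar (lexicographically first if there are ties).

length 1: no string has ≥2 trees
length 3: x + x has 2 parse trees

Two derivations of x + x:
  List ⇒ Node ⇒ Item ⇒ Item + x ⇒ x + x
  List ⇒ Node ⇒ Node + Item ⇒ Item + Item ⇒ x + Item ⇒ x + x

x + x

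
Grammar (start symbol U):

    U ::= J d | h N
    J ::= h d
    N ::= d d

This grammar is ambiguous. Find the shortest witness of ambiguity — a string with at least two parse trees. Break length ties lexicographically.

h d d

length 3: h d d has 2 parse trees

Two derivations of h d d:
  U ⇒ J d ⇒ h d d
  U ⇒ h N ⇒ h d d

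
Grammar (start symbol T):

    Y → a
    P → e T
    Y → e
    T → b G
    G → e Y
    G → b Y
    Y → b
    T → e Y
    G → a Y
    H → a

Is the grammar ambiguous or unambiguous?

(H, P are unreachable from T, so their rules don't affect L(T).) Each reachable nonterminal has at most one production per leading terminal, and all productions are right-linear; the derivation is determined token-by-token.

Unambiguous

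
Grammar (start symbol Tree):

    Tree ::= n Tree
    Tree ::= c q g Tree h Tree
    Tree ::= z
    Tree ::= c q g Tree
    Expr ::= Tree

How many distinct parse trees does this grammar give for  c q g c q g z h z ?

Parse trees for c q g c q g z h z:
  [Tree c q g [Tree c q g [Tree z]] h [Tree z]]
  [Tree c q g [Tree c q g [Tree z] h [Tree z]]]

2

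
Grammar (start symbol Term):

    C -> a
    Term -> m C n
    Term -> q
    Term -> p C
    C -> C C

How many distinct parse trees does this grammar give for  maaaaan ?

14

Parse trees for maaaaan (showing first 6 of 14):
  [Term m [C [C a] [C [C a] [C [C a] [C [C a] [C a]]]]] n]
  [Term m [C [C a] [C [C a] [C [C [C a] [C a]] [C a]]]] n]
  [Term m [C [C a] [C [C [C a] [C a]] [C [C a] [C a]]]] n]
  [Term m [C [C a] [C [C [C a] [C [C a] [C a]]] [C a]]] n]
  [Term m [C [C a] [C [C [C [C a] [C a]] [C a]] [C a]]] n]
  [Term m [C [C [C a] [C a]] [C [C a] [C [C a] [C a]]]] n]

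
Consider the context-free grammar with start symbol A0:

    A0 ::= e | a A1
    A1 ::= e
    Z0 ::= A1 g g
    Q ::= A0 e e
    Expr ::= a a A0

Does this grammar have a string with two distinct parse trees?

Unambiguous

Only A0, A1 are reachable from A0; ignoring the rest: Restricted to the reachable nonterminals, every rule has the form A → t or A → t B, and no two rules for the same A share a first terminal. The grammar encodes a DFA — one run per string.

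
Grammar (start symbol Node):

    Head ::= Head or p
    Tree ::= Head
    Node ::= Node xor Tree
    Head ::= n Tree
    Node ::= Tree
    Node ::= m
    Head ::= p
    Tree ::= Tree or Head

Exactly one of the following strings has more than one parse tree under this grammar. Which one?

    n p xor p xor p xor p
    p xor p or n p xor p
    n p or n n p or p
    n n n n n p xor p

n p or n n p or p

n p xor p xor p xor p: 1 tree
p xor p or n p xor p: 1 tree
n p or n n p or p: 14 trees
n n n n n p xor p: 1 tree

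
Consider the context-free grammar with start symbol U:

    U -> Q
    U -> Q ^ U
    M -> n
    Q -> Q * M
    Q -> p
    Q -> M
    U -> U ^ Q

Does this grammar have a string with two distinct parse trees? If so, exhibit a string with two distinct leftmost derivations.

Witness: n ^ n

Derivation 1: U ⇒ Q ^ U ⇒ M ^ U ⇒ n ^ U ⇒ n ^ Q ⇒ n ^ M ⇒ n ^ n
Derivation 2: U ⇒ U ^ Q ⇒ Q ^ Q ⇒ M ^ Q ⇒ n ^ Q ⇒ n ^ M ⇒ n ^ n

Two distinct leftmost derivations for the same string.

Ambiguous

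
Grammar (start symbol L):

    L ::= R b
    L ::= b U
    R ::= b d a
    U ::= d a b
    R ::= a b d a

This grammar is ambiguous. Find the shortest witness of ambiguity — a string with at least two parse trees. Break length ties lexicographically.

b d a b

length 4: b d a b has 2 parse trees

Two derivations of b d a b:
  L ⇒ R b ⇒ b d a b
  L ⇒ b U ⇒ b d a b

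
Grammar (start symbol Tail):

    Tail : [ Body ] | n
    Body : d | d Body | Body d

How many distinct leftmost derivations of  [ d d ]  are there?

2

Parse trees for [ d d ]:
  [Tail [ [Body d [Body d]] ]]
  [Tail [ [Body [Body d] d] ]]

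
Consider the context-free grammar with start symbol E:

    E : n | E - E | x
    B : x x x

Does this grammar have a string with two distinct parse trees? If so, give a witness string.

Witness: n - n - n

Derivation 1: E ⇒ E - E ⇒ n - E ⇒ n - E - E ⇒ n - n - E ⇒ n - n - n
Derivation 2: E ⇒ E - E ⇒ E - E - E ⇒ n - E - E ⇒ n - n - E ⇒ n - n - n

Two distinct leftmost derivations for the same string.

Ambiguous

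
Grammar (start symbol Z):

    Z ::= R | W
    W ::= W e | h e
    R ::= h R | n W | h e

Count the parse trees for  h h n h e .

1

Parse trees for h h n h e:
  [Z [R h [R h [R n [W h e]]]]]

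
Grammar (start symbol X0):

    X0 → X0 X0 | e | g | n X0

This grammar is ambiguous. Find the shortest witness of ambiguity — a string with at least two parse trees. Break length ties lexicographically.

length 1: no string has ≥2 trees
length 2: no string has ≥2 trees
length 3: e e e has 2 parse trees

Two derivations of e e e:
  X0 ⇒ X0 X0 ⇒ X0 X0 X0 ⇒ e X0 X0 ⇒ e e X0 ⇒ e e e
  X0 ⇒ X0 X0 ⇒ e X0 ⇒ e X0 X0 ⇒ e e X0 ⇒ e e e

e e e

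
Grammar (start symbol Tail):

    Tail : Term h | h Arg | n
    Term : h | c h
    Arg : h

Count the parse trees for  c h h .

Parse trees for c h h:
  [Tail [Term c h] h]

1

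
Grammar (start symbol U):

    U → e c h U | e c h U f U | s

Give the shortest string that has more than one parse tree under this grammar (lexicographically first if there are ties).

e c h e c h s f s

length 1: no string has ≥2 trees
length 4: no string has ≥2 trees
length 6: no string has ≥2 trees
length 7: no string has ≥2 trees
length 9: e c h e c h s f s has 2 parse trees

Two derivations of e c h e c h s f s:
  U ⇒ e c h U ⇒ e c h e c h U f U ⇒ e c h e c h s f U ⇒ e c h e c h s f s
  U ⇒ e c h U f U ⇒ e c h e c h U f U ⇒ e c h e c h s f U ⇒ e c h e c h s f s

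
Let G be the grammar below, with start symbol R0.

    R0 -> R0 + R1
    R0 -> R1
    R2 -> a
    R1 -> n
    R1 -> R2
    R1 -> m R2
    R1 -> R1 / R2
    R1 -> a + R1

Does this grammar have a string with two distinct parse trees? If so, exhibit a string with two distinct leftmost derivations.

Witness: a + a

Derivation 1: R0 ⇒ R0 + R1 ⇒ R1 + R1 ⇒ R2 + R1 ⇒ a + R1 ⇒ a + R2 ⇒ a + a
Derivation 2: R0 ⇒ R1 ⇒ a + R1 ⇒ a + R2 ⇒ a + a

Two distinct leftmost derivations for the same string.

Ambiguous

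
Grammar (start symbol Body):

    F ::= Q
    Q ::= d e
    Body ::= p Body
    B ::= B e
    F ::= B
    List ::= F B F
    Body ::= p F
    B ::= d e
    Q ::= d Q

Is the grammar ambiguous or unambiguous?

Ambiguous

Witness: p d e

Derivation 1: Body ⇒ p F ⇒ p Q ⇒ p d e
Derivation 2: Body ⇒ p F ⇒ p B ⇒ p d e

Two distinct leftmost derivations for the same string.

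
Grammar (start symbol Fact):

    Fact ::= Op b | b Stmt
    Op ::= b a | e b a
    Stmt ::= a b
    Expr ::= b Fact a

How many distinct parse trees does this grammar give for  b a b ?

2

Parse trees for b a b:
  [Fact [Op b a] b]
  [Fact b [Stmt a b]]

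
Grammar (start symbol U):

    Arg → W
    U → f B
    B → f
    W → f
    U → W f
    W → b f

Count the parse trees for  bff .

1

Parse trees for bff:
  [U [W b f] f]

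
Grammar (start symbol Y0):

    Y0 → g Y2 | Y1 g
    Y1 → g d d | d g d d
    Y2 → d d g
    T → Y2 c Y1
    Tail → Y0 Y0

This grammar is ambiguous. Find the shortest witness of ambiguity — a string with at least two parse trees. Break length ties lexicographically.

length 4: g d d g has 2 parse trees

Two derivations of g d d g:
  Y0 ⇒ g Y2 ⇒ g d d g
  Y0 ⇒ Y1 g ⇒ g d d g

g d d g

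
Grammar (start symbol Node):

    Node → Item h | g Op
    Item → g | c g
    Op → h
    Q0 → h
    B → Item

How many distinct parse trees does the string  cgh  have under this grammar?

1

Parse trees for cgh:
  [Node [Item c g] h]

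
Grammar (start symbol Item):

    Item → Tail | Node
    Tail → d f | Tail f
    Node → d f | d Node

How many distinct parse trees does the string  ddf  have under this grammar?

1

Parse trees for ddf:
  [Item [Node d [Node d f]]]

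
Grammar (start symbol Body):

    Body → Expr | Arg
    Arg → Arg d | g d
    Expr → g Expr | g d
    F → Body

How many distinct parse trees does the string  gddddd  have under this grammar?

Parse trees for gddddd:
  [Body [Arg [Arg [Arg [Arg [Arg g d] d] d] d] d]]

1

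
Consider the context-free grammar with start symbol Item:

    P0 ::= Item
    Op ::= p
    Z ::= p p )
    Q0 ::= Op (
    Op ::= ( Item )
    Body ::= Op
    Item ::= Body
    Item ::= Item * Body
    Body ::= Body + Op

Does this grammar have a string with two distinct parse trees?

Unambiguous

(Z, Q0, P0 are unreachable from Item, so their rules don't affect L(Item).) The grammar is stratified — Item handles '*' (left-recursive), Body handles '+', Op atoms. Each operator has a fixed associativity and precedence level, so every string has one parse.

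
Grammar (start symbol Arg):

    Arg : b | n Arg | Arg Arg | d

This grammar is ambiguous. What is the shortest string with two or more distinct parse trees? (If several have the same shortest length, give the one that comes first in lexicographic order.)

length 1: no string has ≥2 trees
length 2: no string has ≥2 trees
length 3: b b b has 2 parse trees

Two derivations of b b b:
  Arg ⇒ Arg Arg ⇒ b Arg ⇒ b Arg Arg ⇒ b b Arg ⇒ b b b
  Arg ⇒ Arg Arg ⇒ Arg Arg Arg ⇒ b Arg Arg ⇒ b b Arg ⇒ b b b

b b b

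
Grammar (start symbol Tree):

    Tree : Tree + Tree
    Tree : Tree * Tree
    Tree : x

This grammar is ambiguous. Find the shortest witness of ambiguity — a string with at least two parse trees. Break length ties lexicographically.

length 1: no string has ≥2 trees
length 3: no string has ≥2 trees
length 5: x * x * x has 2 parse trees

Two derivations of x * x * x:
  Tree ⇒ Tree * Tree ⇒ Tree * Tree * Tree ⇒ x * Tree * Tree ⇒ x * x * Tree ⇒ x * x * x
  Tree ⇒ Tree * Tree ⇒ x * Tree ⇒ x * Tree * Tree ⇒ x * x * Tree ⇒ x * x * x

x * x * x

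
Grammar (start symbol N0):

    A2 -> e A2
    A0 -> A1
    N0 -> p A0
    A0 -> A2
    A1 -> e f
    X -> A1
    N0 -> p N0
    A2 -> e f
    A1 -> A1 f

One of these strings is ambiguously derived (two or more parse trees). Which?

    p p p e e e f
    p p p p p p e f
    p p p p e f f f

p p p p p p e f

p p p e e e f: 1 tree
p p p p p p e f: 2 trees
p p p p e f f f: 1 tree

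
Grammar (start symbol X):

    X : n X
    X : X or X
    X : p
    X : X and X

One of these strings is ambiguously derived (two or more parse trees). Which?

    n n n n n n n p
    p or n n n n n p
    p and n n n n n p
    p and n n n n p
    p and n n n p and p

n n n n n n n p: 1 tree
p or n n n n n p: 1 tree
p and n n n n n p: 1 tree
p and n n n n p: 1 tree
p and n n n p and p: 5 trees

p and n n n p and p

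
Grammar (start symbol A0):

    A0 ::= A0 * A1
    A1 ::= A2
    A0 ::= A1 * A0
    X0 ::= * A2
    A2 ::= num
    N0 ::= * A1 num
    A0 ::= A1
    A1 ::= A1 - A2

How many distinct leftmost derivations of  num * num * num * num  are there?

Parse trees for num * num * num * num:
  [A0 [A0 [A0 [A0 [A1 [A2 num]]] * [A1 [A2 num]]] * [A1 [A2 num]]] * [A1 [A2 num]]]
  [A0 [A0 [A0 [A1 [A2 num]] * [A0 [A1 [A2 num]]]] * [A1 [A2 num]]] * [A1 [A2 num]]]
  [A0 [A0 [A1 [A2 num]] * [A0 [A0 [A1 [A2 num]]] * [A1 [A2 num]]]] * [A1 [A2 num]]]
  [A0 [A0 [A1 [A2 num]] * [A0 [A1 [A2 num]] * [A0 [A1 [A2 num]]]]] * [A1 [A2 num]]]
  [A0 [A1 [A2 num]] * [A0 [A0 [A0 [A1 [A2 num]]] * [A1 [A2 num]]] * [A1 [A2 num]]]]
  [A0 [A1 [A2 num]] * [A0 [A0 [A1 [A2 num]] * [A0 [A1 [A2 num]]]] * [A1 [A2 num]]]]
  [A0 [A1 [A2 num]] * [A0 [A1 [A2 num]] * [A0 [A0 [A1 [A2 num]]] * [A1 [A2 num]]]]]
  [A0 [A1 [A2 num]] * [A0 [A1 [A2 num]] * [A0 [A1 [A2 num]] * [A0 [A1 [A2 num]]]]]]

8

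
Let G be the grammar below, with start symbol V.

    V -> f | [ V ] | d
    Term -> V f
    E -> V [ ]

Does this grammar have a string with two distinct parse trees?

(Term, E are unreachable from V, so their rules don't affect L(V).) L(V) is { openⁿ atom closeⁿ : n ≥ 0 }. The bracket depth fixes n, and the derivation is forced at every step.

Unambiguous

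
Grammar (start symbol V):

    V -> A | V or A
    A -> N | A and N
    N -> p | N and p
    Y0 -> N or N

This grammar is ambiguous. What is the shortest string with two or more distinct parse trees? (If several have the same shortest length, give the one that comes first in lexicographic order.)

p and p

length 1: no string has ≥2 trees
length 3: p and p has 2 parse trees

Two derivations of p and p:
  V ⇒ A ⇒ N ⇒ N and p ⇒ p and p
  V ⇒ A ⇒ A and N ⇒ N and N ⇒ p and N ⇒ p and p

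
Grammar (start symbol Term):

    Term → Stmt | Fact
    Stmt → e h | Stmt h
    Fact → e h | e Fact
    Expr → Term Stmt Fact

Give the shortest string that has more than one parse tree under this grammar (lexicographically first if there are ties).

e h

length 2: e h has 2 parse trees

Two derivations of e h:
  Term ⇒ Stmt ⇒ e h
  Term ⇒ Fact ⇒ e h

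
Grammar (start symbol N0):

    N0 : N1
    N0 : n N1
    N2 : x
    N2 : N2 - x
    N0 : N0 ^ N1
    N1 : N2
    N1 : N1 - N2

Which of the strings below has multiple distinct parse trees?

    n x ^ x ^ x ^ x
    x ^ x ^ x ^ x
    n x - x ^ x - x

n x - x ^ x - x

n x ^ x ^ x ^ x: 1 tree
x ^ x ^ x ^ x: 1 tree
n x - x ^ x - x: 4 trees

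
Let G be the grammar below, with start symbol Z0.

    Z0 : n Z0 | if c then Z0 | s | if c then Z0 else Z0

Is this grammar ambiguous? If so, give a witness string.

Witness: if c then if c then s else s

Derivation 1: Z0 ⇒ if c then Z0 ⇒ if c then if c then Z0 else Z0 ⇒ if c then if c then s else Z0 ⇒ if c then if c then s else s
Derivation 2: Z0 ⇒ if c then Z0 else Z0 ⇒ if c then if c then Z0 else Z0 ⇒ if c then if c then s else Z0 ⇒ if c then if c then s else s

Two distinct leftmost derivations for the same string.

Ambiguous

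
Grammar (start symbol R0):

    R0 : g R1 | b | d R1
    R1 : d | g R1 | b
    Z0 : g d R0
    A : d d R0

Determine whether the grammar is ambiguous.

(Z0, A are unreachable from R0, so their rules don't affect L(R0).) Each reachable nonterminal has at most one production per leading terminal, and all productions are right-linear; the derivation is determined token-by-token.

Unambiguous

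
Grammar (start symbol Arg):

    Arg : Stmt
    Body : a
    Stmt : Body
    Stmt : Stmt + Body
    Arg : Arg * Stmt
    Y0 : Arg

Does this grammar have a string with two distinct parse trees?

(Y0 is unreachable from Arg, so its rules don't affect L(Arg).) The grammar is stratified — Arg handles '*' (left-recursive), Stmt handles '+', Body atoms. Each operator has a fixed associativity and precedence level, so every string has one parse.

Unambiguous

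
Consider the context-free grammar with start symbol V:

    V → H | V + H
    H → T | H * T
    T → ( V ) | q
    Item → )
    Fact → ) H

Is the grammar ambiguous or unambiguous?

(Item, Fact are unreachable from V, so their rules don't affect L(V).) V → V + H | H  ;  H → H * T | T  — a left-associative chain with T at the bottom. Each string factors uniquely by precedence.

Unambiguous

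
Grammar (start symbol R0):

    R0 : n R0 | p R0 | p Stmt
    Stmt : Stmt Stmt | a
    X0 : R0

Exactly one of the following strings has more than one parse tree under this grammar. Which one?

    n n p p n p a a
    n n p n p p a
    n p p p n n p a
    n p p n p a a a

n p p n p a a a

n n p p n p a a: 1 tree
n n p n p p a: 1 tree
n p p p n n p a: 1 tree
n p p n p a a a: 2 trees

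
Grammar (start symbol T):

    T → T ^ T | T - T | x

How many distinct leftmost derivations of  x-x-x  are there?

2

Parse trees for x-x-x:
  [T [T x] - [T [T x] - [T x]]]
  [T [T [T x] - [T x]] - [T x]]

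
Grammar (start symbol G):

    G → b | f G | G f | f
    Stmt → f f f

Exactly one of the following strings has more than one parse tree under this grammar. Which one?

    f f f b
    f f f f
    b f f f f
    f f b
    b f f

f f f f

f f f b: 1 tree
f f f f: 8 trees
b f f f f: 1 tree
f f b: 1 tree
b f f: 1 tree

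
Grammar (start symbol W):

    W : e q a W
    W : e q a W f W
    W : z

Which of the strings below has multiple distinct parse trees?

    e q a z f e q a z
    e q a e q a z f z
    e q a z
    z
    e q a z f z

e q a z f e q a z: 1 tree
e q a e q a z f z: 2 trees
e q a z: 1 tree
z: 1 tree
e q a z f z: 1 tree

e q a e q a z f z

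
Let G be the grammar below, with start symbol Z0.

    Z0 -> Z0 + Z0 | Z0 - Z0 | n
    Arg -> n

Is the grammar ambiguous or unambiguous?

Witness: n + n + n

Derivation 1: Z0 ⇒ Z0 + Z0 ⇒ Z0 + Z0 + Z0 ⇒ n + Z0 + Z0 ⇒ n + n + Z0 ⇒ n + n + n
Derivation 2: Z0 ⇒ Z0 + Z0 ⇒ n + Z0 ⇒ n + Z0 + Z0 ⇒ n + n + Z0 ⇒ n + n + n

Two distinct leftmost derivations for the same string.

Ambiguous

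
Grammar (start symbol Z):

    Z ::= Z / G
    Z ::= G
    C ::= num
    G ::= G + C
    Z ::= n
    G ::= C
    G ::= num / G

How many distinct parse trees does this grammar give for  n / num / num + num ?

3

Parse trees for n / num / num + num:
  [Z [Z n] / [G [G num / [G [C num]]] + [C num]]]
  [Z [Z n] / [G num / [G [G [C num]] + [C num]]]]
  [Z [Z [Z n] / [G [C num]]] / [G [G [C num]] + [C num]]]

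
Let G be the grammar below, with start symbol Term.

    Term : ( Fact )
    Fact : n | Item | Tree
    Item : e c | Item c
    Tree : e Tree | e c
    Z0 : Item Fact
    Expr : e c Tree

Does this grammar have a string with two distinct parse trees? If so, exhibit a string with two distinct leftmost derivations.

Witness: ( e c )

Derivation 1: Term ⇒ ( Fact ) ⇒ ( Item ) ⇒ ( e c )
Derivation 2: Term ⇒ ( Fact ) ⇒ ( Tree ) ⇒ ( e c )

Two distinct leftmost derivations for the same string.

Ambiguous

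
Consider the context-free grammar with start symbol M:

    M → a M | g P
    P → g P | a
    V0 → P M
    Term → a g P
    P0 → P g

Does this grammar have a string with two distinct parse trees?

(V0, Term, P0 are unreachable from M, so their rules don't affect L(M).) Restricted to the reachable nonterminals, every rule has the form A → t or A → t B, and no two rules for the same A share a first terminal. The grammar encodes a DFA — one run per string.

Unambiguous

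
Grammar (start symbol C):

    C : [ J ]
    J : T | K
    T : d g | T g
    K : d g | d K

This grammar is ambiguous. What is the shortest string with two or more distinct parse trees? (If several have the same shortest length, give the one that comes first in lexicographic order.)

[ d g ]

length 4: [ d g ] has 2 parse trees

Two derivations of [ d g ]:
  C ⇒ [ J ] ⇒ [ T ] ⇒ [ d g ]
  C ⇒ [ J ] ⇒ [ K ] ⇒ [ d g ]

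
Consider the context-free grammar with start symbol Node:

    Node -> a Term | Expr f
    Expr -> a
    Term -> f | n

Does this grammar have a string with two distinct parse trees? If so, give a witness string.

Witness: a f

Derivation 1: Node ⇒ a Term ⇒ a f
Derivation 2: Node ⇒ Expr f ⇒ a f

Two distinct leftmost derivations for the same string.

Ambiguous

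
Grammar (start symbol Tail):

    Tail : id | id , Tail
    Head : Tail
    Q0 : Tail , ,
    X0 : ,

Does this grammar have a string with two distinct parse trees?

(Head, Q0, X0 are unreachable from Tail, so their rules don't affect L(Tail).) Right-recursive list with a separator: after each atom, whether the separator follows determines the rule. One parse per string.

Unambiguous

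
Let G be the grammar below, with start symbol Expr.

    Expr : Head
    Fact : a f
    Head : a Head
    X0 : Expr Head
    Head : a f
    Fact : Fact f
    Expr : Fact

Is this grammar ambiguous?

Witness: a f

Derivation 1: Expr ⇒ Head ⇒ a f
Derivation 2: Expr ⇒ Fact ⇒ a f

Two distinct leftmost derivations for the same string.

Ambiguous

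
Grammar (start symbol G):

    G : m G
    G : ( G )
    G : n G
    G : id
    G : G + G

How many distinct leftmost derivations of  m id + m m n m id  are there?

2

Parse trees for m id + m m n m id:
  [G m [G [G id] + [G m [G m [G n [G m [G id]]]]]]]
  [G [G m [G id]] + [G m [G m [G n [G m [G id]]]]]]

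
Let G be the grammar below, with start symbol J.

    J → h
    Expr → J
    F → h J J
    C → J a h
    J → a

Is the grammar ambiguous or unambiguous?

Only J is reachable from J; ignoring the rest: Restricted to the reachable nonterminals, every rule has the form A → t or A → t B, and no two rules for the same A share a first terminal. The grammar encodes a DFA — one run per string.

Unambiguous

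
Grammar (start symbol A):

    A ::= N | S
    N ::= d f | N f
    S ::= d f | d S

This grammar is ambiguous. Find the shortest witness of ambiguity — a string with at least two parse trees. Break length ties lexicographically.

length 2: d f has 2 parse trees

Two derivations of d f:
  A ⇒ N ⇒ d f
  A ⇒ S ⇒ d f

d f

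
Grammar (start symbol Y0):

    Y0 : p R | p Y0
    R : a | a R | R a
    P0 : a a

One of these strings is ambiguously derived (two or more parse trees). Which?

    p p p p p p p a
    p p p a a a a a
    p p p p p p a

p p p a a a a a

p p p p p p p a: 1 tree
p p p a a a a a: 16 trees
p p p p p p a: 1 tree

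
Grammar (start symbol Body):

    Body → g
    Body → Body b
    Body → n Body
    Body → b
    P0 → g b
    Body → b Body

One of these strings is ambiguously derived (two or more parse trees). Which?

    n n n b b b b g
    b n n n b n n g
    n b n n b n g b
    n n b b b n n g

n n n b b b b g: 1 tree
b n n n b n n g: 1 tree
n b n n b n g b: 7 trees
n n b b b n n g: 1 tree

n b n n b n g b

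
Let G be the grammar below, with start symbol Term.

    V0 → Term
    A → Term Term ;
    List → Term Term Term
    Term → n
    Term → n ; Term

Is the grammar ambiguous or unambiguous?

Only Term is reachable from Term; ignoring the rest: The reachable grammar is A → atom sep A | atom. Each atom is followed by either the separator (recurse) or end-of-string (stop) — no choice point.

Unambiguous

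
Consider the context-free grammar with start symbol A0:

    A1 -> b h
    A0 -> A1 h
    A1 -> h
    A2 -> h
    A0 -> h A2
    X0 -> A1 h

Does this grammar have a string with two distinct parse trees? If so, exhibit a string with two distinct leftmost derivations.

Ambiguous

Witness: h h

Derivation 1: A0 ⇒ A1 h ⇒ h h
Derivation 2: A0 ⇒ h A2 ⇒ h h

Two distinct leftmost derivations for the same string.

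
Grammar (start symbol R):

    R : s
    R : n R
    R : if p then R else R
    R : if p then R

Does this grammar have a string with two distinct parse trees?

Witness: if p then if p then s else s

Derivation 1: R ⇒ if p then R else R ⇒ if p then if p then R else R ⇒ if p then if p then s else R ⇒ if p then if p then s else s
Derivation 2: R ⇒ if p then R ⇒ if p then if p then R else R ⇒ if p then if p then s else R ⇒ if p then if p then s else s

Two distinct leftmost derivations for the same string.

Ambiguous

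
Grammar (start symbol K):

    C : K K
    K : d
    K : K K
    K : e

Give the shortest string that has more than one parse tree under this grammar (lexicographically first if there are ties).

d d d

length 1: no string has ≥2 trees
length 2: no string has ≥2 trees
length 3: d d d has 2 parse trees

Two derivations of d d d:
  K ⇒ K K ⇒ d K ⇒ d K K ⇒ d d K ⇒ d d d
  K ⇒ K K ⇒ K K K ⇒ d K K ⇒ d d K ⇒ d d d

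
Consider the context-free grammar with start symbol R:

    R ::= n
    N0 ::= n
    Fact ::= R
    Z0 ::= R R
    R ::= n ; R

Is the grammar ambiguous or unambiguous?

Only R is reachable from R; ignoring the rest: The reachable grammar is A → atom sep A | atom. Each atom is followed by either the separator (recurse) or end-of-string (stop) — no choice point.

Unambiguous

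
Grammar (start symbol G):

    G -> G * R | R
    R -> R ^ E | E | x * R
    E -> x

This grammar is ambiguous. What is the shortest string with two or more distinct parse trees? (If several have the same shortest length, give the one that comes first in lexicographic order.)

x * x

length 1: no string has ≥2 trees
length 3: x * x has 2 parse trees

Two derivations of x * x:
  G ⇒ G * R ⇒ R * R ⇒ E * R ⇒ x * R ⇒ x * E ⇒ x * x
  G ⇒ R ⇒ x * R ⇒ x * E ⇒ x * x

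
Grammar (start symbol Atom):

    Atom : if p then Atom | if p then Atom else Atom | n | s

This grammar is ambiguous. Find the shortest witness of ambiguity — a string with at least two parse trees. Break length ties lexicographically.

length 1: no string has ≥2 trees
length 4: no string has ≥2 trees
length 6: no string has ≥2 trees
length 7: no string has ≥2 trees
length 9: if p then if p then n else n has 2 parse trees

Two derivations of if p then if p then n else n:
  Atom ⇒ if p then Atom ⇒ if p then if p then Atom else Atom ⇒ if p then if p then n else Atom ⇒ if p then if p then n else n
  Atom ⇒ if p then Atom else Atom ⇒ if p then if p then Atom else Atom ⇒ if p then if p then n else Atom ⇒ if p then if p then n else n

if p then if p then n else n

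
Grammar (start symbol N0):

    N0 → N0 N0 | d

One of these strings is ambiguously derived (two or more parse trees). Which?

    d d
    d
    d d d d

d d d d

d d: 1 tree
d: 1 tree
d d d d: 5 trees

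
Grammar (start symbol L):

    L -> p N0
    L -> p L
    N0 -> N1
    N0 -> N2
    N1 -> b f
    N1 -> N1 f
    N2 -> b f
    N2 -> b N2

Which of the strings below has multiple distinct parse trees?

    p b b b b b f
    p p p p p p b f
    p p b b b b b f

p p p p p p b f

p b b b b b f: 1 tree
p p p p p p b f: 2 trees
p p b b b b b f: 1 tree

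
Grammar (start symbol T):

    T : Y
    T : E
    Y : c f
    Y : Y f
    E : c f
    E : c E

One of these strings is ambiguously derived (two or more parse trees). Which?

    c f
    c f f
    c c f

c f

c f: 2 trees
c f f: 1 tree
c c f: 1 tree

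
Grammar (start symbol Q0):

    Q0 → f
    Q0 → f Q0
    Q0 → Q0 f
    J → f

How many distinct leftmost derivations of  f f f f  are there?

Parse trees for f f f f:
  [Q0 f [Q0 f [Q0 f [Q0 f]]]]
  [Q0 f [Q0 f [Q0 [Q0 f] f]]]
  [Q0 f [Q0 [Q0 f [Q0 f]] f]]
  [Q0 f [Q0 [Q0 [Q0 f] f] f]]
  [Q0 [Q0 f [Q0 f [Q0 f]]] f]
  [Q0 [Q0 f [Q0 [Q0 f] f]] f]
  [Q0 [Q0 [Q0 f [Q0 f]] f] f]
  [Q0 [Q0 [Q0 [Q0 f] f] f] f]

8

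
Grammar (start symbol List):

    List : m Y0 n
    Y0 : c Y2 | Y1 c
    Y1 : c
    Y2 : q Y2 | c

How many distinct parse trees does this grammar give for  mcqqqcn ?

Parse trees for mcqqqcn:
  [List m [Y0 c [Y2 q [Y2 q [Y2 q [Y2 c]]]]] n]

1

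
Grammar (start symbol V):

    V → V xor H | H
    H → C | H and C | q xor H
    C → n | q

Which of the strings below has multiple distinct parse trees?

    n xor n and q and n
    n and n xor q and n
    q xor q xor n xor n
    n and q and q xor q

n xor n and q and n: 1 tree
n and n xor q and n: 1 tree
q xor q xor n xor n: 4 trees
n and q and q xor q: 1 tree

q xor q xor n xor n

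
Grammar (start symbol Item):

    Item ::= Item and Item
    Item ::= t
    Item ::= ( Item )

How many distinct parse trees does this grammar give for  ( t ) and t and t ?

Parse trees for ( t ) and t and t:
  [Item [Item ( [Item t] )] and [Item [Item t] and [Item t]]]
  [Item [Item [Item ( [Item t] )] and [Item t]] and [Item t]]

2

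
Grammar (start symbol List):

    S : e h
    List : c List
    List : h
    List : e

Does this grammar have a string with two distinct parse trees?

(S is unreachable from List, so its rules don't affect L(List).) The reachable rules are right-linear with at most one rule per (nonterminal, next-terminal) pair. Each input token forces the next rule, so parsing is deterministic.

Unambiguous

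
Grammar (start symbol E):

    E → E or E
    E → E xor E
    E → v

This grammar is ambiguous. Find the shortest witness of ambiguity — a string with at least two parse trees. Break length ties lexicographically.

v or v or v

length 1: no string has ≥2 trees
length 3: no string has ≥2 trees
length 5: v or v or v has 2 parse trees

Two derivations of v or v or v:
  E ⇒ E or E ⇒ E or E or E ⇒ v or E or E ⇒ v or v or E ⇒ v or v or v
  E ⇒ E or E ⇒ v or E ⇒ v or E or E ⇒ v or v or E ⇒ v or v or v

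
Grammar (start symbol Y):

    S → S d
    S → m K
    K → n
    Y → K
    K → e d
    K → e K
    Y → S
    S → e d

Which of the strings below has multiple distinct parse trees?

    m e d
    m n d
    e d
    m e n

e d

m e d: 1 tree
m n d: 1 tree
e d: 2 trees
m e n: 1 tree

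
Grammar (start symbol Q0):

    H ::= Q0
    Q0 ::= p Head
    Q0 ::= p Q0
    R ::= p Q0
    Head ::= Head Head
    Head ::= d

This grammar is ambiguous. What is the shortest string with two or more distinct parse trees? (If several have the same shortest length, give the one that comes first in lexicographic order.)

length 2: no string has ≥2 trees
length 3: no string has ≥2 trees
length 4: p d d d has 2 parse trees

Two derivations of p d d d:
  Q0 ⇒ p Head ⇒ p Head Head ⇒ p Head Head Head ⇒ p d Head Head ⇒ p d d Head ⇒ p d d d
  Q0 ⇒ p Head ⇒ p Head Head ⇒ p d Head ⇒ p d Head Head ⇒ p d d Head ⇒ p d d d

p d d d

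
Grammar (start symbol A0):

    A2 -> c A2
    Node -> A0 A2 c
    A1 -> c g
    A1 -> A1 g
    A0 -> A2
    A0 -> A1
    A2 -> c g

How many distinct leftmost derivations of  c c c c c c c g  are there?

1

Parse trees for c c c c c c c g:
  [A0 [A2 c [A2 c [A2 c [A2 c [A2 c [A2 c [A2 c g]]]]]]]]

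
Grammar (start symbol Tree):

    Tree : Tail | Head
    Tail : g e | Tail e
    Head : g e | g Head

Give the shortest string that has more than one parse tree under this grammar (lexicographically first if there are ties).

length 2: g e has 2 parse trees

Two derivations of g e:
  Tree ⇒ Tail ⇒ g e
  Tree ⇒ Head ⇒ g e

g e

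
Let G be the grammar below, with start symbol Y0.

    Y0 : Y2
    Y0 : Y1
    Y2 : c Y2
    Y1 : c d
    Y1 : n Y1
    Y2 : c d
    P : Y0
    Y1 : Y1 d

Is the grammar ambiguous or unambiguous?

Witness: c d

Derivation 1: Y0 ⇒ Y2 ⇒ c d
Derivation 2: Y0 ⇒ Y1 ⇒ c d

Two distinct leftmost derivations for the same string.

Ambiguous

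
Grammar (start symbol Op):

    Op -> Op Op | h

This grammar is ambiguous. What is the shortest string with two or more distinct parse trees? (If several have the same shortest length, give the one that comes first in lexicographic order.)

h h h

length 1: no string has ≥2 trees
length 2: no string has ≥2 trees
length 3: h h h has 2 parse trees

Two derivations of h h h:
  Op ⇒ Op Op ⇒ Op Op Op ⇒ h Op Op ⇒ h h Op ⇒ h h h
  Op ⇒ Op Op ⇒ h Op ⇒ h Op Op ⇒ h h Op ⇒ h h h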